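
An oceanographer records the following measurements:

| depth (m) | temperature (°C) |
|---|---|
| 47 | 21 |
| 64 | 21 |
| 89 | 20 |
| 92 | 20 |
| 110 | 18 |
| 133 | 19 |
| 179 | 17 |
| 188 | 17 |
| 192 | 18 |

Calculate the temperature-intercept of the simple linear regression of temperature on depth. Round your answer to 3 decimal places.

n = 9, Σx = 1094, Σy = 171, Σxy = 20153, Σx² = 156728
Sxx = Σx² − (Σx)²/n = 156728 − 132981.777778 = 23746.222222
Sxy = Σxy − (Σx)(Σy)/n = 20153 − 20786 = -633
b = Sxy/Sxx = -633/23746.222222 = -0.026657
a = ȳ − b·x̄ = 19 − (-0.026657)·121.555556 = 22.240291

22.240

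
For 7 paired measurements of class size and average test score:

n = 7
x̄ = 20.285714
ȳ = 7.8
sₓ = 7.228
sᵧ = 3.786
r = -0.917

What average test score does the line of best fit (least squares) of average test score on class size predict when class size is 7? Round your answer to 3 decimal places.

14.181

b = r · sᵧ/sₓ = -0.917 · 3.786/7.228 = -0.480321
a = ȳ − b·x̄ = 7.8 − (-0.480321)·20.285714 = 17.543660
ŷ(7) = a + b·7 = 17.543660 + (-0.480321)·7 = 14.181411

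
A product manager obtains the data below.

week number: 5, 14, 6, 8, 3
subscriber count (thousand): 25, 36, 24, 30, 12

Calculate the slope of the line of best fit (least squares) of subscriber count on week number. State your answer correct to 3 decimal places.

n = 5, Σx = 36, Σy = 127, Σxy = 1049, Σx² = 330
Sxx = Σx² − (Σx)²/n = 330 − 259.2 = 70.8
Sxy = Σxy − (Σx)(Σy)/n = 1049 − 914.4 = 134.6
b = Sxy/Sxx = 134.6/70.8 = 1.901130

1.901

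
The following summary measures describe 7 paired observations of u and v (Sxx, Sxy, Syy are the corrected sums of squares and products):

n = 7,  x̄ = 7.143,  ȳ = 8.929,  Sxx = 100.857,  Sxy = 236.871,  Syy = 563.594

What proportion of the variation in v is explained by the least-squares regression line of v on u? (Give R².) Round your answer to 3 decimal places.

R² = Sxy²/(Sxx·Syy) = (236.871)²/(100.857·563.594) = 0.987078

0.987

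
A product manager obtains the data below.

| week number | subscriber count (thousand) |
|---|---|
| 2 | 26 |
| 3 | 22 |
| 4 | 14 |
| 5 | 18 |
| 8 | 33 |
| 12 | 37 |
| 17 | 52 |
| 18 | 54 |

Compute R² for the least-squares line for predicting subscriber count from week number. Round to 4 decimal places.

0.8771

n = 8, Σx = 69, Σy = 256, Σxy = 2828, Σx² = 875, Σy² = 9758
Sxx = Σx² − (Σx)²/n = 875 − 595.125 = 279.875
Sxy = Σxy − (Σx)(Σy)/n = 2828 − 2208 = 620
Syy = Σy² − (Σy)²/n = 9758 − 8192 = 1566
R² = Sxy²/(Sxx·Syy) = (620)²/(279.875·1566) = 0.877056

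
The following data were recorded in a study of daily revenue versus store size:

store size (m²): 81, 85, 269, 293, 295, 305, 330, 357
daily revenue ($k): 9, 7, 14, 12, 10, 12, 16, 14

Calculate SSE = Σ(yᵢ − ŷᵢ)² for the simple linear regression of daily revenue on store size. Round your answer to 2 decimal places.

n = 8, Σx = 2015, Σy = 94, Σxy = 25494, Σx² = 588395, Σy² = 1166
Sxx = Σx² − (Σx)²/n = 588395 − 507528.125 = 80866.875
Sxy = Σxy − (Σx)(Σy)/n = 25494 − 23676.25 = 1817.75
Syy = Σy² − (Σy)²/n = 1166 − 1104.5 = 61.5
b = Sxy/Sxx = 1817.75/80866.875 = 0.022478
SSE = Syy − b·Sxy = 61.5 − 0.022478·1817.75 = 20.640067

20.64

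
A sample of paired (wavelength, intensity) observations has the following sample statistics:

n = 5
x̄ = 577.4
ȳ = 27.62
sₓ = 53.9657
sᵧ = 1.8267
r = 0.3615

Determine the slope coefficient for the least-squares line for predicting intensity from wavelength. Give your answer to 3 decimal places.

b = r · sᵧ/sₓ = 0.3615 · 1.8267/53.9657 = 0.012237

0.012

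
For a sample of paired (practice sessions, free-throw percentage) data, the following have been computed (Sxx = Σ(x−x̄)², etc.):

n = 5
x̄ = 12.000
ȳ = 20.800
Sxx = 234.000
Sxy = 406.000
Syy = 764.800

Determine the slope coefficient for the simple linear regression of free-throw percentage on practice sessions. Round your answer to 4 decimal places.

1.7350

b = Sxy/Sxx = 406/234 = 1.735043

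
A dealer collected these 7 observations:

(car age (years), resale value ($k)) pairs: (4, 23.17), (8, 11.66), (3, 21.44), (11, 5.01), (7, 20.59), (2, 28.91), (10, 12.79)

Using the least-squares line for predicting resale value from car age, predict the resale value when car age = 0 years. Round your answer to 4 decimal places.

n = 7, Σx = 45, Σy = 123.57, Σxy = 635.24, Σx² = 363
Sxx = Σx² − (Σx)²/n = 363 − 289.285714 = 73.714286
Sxy = Σxy − (Σx)(Σy)/n = 635.24 − 794.378571 = -159.138571
b = Sxy/Sxx = -159.138571/73.714286 = -2.158857
a = ȳ − b·x̄ = 17.652857 − (-2.158857)·6.428571 = 31.531221
ŷ(0) = a + b·0 = 31.531221 + (-2.158857)·0 = 31.531221

31.5312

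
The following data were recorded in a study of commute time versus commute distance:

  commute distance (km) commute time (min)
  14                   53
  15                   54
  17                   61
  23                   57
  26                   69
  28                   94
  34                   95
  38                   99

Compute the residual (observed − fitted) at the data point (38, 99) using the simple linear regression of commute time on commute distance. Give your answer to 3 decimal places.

n = 8, Σx = 195, Σy = 582, Σxy = 15318, Σx² = 5299
Sxx = Σx² − (Σx)²/n = 5299 − 4753.125 = 545.875
Sxy = Σxy − (Σx)(Σy)/n = 15318 − 14186.25 = 1131.75
b = Sxy/Sxx = 1131.75/545.875 = 2.073277
a = ȳ − b·x̄ = 72.75 − 2.073277·24.375 = 22.213877
ŷ(38) = 22.213877 + 2.073277·38 = 100.998397
residual = y − ŷ = 99 − 100.998397 = -1.998397

-1.998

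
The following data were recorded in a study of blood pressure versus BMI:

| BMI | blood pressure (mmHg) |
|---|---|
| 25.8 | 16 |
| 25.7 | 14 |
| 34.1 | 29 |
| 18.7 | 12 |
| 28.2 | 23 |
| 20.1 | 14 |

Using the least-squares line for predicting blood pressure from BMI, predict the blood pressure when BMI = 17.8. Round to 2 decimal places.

9.77

n = 6, Σx = 152.6, Σy = 108, Σxy = 2915.9, Σx² = 4037.88
Sxx = Σx² − (Σx)²/n = 4037.88 − 3881.126667 = 156.753333
Sxy = Σxy − (Σx)(Σy)/n = 2915.9 − 2746.8 = 169.1
b = Sxy/Sxx = 169.1/156.753333 = 1.078765
a = ȳ − b·x̄ = 18 − 1.078765·25.433333 = -9.436588
ŷ(17.8) = a + b·17.8 = -9.436588 + 1.078765·17.8 = 9.765428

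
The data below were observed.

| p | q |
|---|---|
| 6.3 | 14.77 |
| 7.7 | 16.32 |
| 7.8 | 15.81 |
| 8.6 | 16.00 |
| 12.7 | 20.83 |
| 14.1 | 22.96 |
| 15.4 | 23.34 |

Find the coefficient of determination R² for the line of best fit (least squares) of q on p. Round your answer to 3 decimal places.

0.982

n = 7, Σx = 72.6, Σy = 130.03, Σxy = 1427.346, Σx² = 831.04, Σy² = 2496.2575
Sxx = Σx² − (Σx)²/n = 831.04 − 752.965714 = 78.074286
Sxy = Σxy − (Σx)(Σy)/n = 1427.346 − 1348.596857 = 78.749143
Syy = Σy² − (Σy)²/n = 2496.2575 − 2415.400129 = 80.857371
R² = Sxy²/(Sxx·Syy) = (78.749143)²/(78.074286·80.857371) = 0.982345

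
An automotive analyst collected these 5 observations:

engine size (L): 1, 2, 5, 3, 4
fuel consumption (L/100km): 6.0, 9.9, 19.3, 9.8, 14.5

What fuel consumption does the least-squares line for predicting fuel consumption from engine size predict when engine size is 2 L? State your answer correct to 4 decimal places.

n = 5, Σx = 15, Σy = 59.5, Σxy = 209.7, Σx² = 55
Sxx = Σx² − (Σx)²/n = 55 − 45 = 10
Sxy = Σxy − (Σx)(Σy)/n = 209.7 − 178.5 = 31.2
b = Sxy/Sxx = 31.2/10 = 3.12
a = ȳ − b·x̄ = 11.9 − 3.12·3 = 2.54
ŷ(2) = a + b·2 = 2.54 + 3.12·2 = 8.78

8.7800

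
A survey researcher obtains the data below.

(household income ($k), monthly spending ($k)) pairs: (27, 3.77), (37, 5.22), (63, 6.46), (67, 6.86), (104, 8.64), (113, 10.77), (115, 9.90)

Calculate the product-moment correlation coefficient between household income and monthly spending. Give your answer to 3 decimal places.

0.980

n = 7, Σx = 526, Σy = 51.62, Σxy = 4415.6, Σx² = 47366, Σy² = 418.905
Sxx = Σx² − (Σx)²/n = 47366 − 39525.142857 = 7840.857143
Sxy = Σxy − (Σx)(Σy)/n = 4415.6 − 3878.874286 = 536.725714
Syy = Σy² − (Σy)²/n = 418.905 − 380.660629 = 38.244371
r = Sxy/√(Sxx·Syy) = 536.725714/√(299868.652890) = 536.725714/547.602641 = 0.980137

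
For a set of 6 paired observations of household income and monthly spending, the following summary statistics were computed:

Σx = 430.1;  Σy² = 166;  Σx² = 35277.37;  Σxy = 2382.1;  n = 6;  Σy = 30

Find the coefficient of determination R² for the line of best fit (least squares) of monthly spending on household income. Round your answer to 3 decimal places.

Sxx = Σx² − (Σx)²/n = 35277.37 − 30831.001667 = 4446.368333
Sxy = Σxy − (Σx)(Σy)/n = 2382.1 − 2150.5 = 231.6
Syy = Σy² − (Σy)²/n = 166 − 150 = 16
R² = Sxy²/(Sxx·Syy) = (231.6)²/(4446.368333·16) = 0.753966

0.754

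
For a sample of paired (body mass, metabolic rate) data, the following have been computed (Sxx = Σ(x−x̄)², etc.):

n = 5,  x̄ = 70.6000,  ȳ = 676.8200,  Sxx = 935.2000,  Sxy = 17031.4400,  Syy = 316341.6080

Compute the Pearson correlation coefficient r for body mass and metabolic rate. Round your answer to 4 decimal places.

0.9902

r = Sxy/√(Sxx·Syy) = 17031.44/√(295842671.8016) = 17031.44/17200.077668 = 0.990196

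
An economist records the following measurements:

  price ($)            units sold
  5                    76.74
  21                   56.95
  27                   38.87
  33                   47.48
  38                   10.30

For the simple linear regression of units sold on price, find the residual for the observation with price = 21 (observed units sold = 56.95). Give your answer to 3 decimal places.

4.333

n = 5, Σx = 124, Σy = 230.34, Σxy = 4587.38, Σx² = 3728
Sxx = Σx² − (Σx)²/n = 3728 − 3075.2 = 652.8
Sxy = Σxy − (Σx)(Σy)/n = 4587.38 − 5712.432 = -1125.052
b = Sxy/Sxx = -1125.052/652.8 = -1.723425
a = ȳ − b·x̄ = 46.068 − (-1.723425)·24.8 = 88.808946
ŷ(21) = 88.808946 + (-1.723425)·21 = 52.617016
residual = y − ŷ = 56.95 − 52.617016 = 4.332984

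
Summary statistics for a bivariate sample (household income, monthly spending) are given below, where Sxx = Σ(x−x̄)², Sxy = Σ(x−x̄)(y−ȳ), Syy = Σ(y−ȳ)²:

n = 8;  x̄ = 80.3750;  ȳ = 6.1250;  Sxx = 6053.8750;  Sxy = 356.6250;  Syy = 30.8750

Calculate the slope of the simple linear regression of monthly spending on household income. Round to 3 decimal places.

b = Sxy/Sxx = 356.625/6053.875 = 0.058909

0.059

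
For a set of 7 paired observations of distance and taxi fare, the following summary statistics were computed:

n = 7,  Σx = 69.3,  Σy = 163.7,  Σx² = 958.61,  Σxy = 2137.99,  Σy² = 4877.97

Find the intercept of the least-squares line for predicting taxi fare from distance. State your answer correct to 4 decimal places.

Sxx = Σx² − (Σx)²/n = 958.61 − 686.07 = 272.54
Sxy = Σxy − (Σx)(Σy)/n = 2137.99 − 1620.63 = 517.36
b = Sxy/Sxx = 517.36/272.54 = 1.898290
a = ȳ − b·x̄ = 23.385714 − 1.898290·9.9 = 4.592642

4.5926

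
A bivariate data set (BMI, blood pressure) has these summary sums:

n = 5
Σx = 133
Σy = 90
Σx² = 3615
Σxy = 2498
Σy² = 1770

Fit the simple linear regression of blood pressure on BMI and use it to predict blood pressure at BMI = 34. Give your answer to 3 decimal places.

27.969

Sxx = Σx² − (Σx)²/n = 3615 − 3537.8 = 77.2
Sxy = Σxy − (Σx)(Σy)/n = 2498 − 2394 = 104
b = Sxy/Sxx = 104/77.2 = 1.347150
a = ȳ − b·x̄ = 18 − 1.347150·26.6 = -17.834197
ŷ(34) = a + b·34 = -17.834197 + 1.347150·34 = 27.968912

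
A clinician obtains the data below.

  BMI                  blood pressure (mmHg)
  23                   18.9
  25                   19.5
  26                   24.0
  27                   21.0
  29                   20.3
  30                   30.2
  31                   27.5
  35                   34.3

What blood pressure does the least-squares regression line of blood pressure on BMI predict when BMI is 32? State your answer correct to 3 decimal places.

n = 8, Σx = 226, Σy = 195.7, Σxy = 5660.9, Σx² = 6486
Sxx = Σx² − (Σx)²/n = 6486 − 6384.5 = 101.5
Sxy = Σxy − (Σx)(Σy)/n = 5660.9 − 5528.525 = 132.375
b = Sxy/Sxx = 132.375/101.5 = 1.304187
a = ȳ − b·x̄ = 24.4625 − 1.304187·28.25 = -12.380788
ŷ(32) = a + b·32 = -12.380788 + 1.304187·32 = 29.353202

29.353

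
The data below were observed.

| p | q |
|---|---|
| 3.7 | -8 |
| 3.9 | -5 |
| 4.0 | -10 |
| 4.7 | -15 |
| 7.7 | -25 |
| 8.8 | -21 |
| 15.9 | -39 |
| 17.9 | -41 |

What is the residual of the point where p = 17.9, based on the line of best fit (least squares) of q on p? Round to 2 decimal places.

2.12

n = 8, Σx = 66.6, Σy = -164, Σxy = -1890.9, Σx² = 776.94
Sxx = Σx² − (Σx)²/n = 776.94 − 554.445 = 222.495
Sxy = Σxy − (Σx)(Σy)/n = -1890.9 − (-1365.3) = -525.6
b = Sxy/Sxx = -525.6/222.495 = -2.362300
a = ȳ − b·x̄ = -20.5 − (-2.362300)·8.325 = -0.833850
ŷ(17.9) = -0.833850 + (-2.362300)·17.9 = -43.119025
residual = y − ŷ = -41 − (-43.119025) = 2.119025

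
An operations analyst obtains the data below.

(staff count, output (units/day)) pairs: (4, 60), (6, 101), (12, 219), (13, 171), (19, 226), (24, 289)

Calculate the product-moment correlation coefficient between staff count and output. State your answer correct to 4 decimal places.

0.9504

n = 6, Σx = 78, Σy = 1066, Σxy = 16927, Σx² = 1302, Σy² = 225600
Sxx = Σx² − (Σx)²/n = 1302 − 1014 = 288
Sxy = Σxy − (Σx)(Σy)/n = 16927 − 13858 = 3069
Syy = Σy² − (Σy)²/n = 225600 − 189392.666667 = 36207.333333
r = Sxy/√(Sxx·Syy) = 3069/√(10427712) = 3069/3229.196804 = 0.950391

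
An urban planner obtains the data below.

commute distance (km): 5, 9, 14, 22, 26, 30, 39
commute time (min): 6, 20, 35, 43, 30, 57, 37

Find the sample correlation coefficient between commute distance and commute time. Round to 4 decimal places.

n = 7, Σx = 145, Σy = 228, Σxy = 5579, Σx² = 3883, Σy² = 9028
Sxx = Σx² − (Σx)²/n = 3883 − 3003.571429 = 879.428571
Sxy = Σxy − (Σx)(Σy)/n = 5579 − 4722.857143 = 856.142857
Syy = Σy² − (Σy)²/n = 9028 − 7426.285714 = 1601.714286
r = Sxy/√(Sxx·Syy) = 856.142857/√(1408593.306122) = 856.142857/1186.841736 = 0.721362

0.7214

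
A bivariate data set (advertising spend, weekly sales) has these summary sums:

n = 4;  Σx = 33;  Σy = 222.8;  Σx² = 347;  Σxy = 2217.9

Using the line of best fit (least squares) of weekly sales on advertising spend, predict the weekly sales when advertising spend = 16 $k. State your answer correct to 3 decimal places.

Sxx = Σx² − (Σx)²/n = 347 − 272.25 = 74.75
Sxy = Σxy − (Σx)(Σy)/n = 2217.9 − 1838.1 = 379.8
b = Sxy/Sxx = 379.8/74.75 = 5.080936
a = ȳ − b·x̄ = 55.7 − 5.080936·8.25 = 13.782274
ŷ(16) = a + b·16 = 13.782274 + 5.080936·16 = 95.077258

95.077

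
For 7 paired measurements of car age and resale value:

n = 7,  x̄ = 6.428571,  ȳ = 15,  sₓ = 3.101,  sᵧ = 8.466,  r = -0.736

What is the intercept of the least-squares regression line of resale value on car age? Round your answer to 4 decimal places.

27.9172

b = r · sᵧ/sₓ = -0.736 · 8.466/3.101 = -2.009344
a = ȳ − b·x̄ = 15 − (-2.009344)·6.428571 = 27.917211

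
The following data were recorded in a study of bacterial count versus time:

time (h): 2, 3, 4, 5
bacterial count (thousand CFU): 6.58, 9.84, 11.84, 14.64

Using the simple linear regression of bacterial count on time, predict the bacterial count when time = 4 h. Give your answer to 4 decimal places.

n = 4, Σx = 14, Σy = 42.9, Σxy = 163.24, Σx² = 54
Sxx = Σx² − (Σx)²/n = 54 − 49 = 5
Sxy = Σxy − (Σx)(Σy)/n = 163.24 − 150.15 = 13.09
b = Sxy/Sxx = 13.09/5 = 2.618
a = ȳ − b·x̄ = 10.725 − 2.618·3.5 = 1.562
ŷ(4) = a + b·4 = 1.562 + 2.618·4 = 12.034

12.0340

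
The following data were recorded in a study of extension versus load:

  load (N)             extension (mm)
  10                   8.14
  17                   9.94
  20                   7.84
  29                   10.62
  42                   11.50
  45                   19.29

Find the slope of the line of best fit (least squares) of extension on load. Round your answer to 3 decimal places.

n = 6, Σx = 163, Σy = 67.33, Σxy = 2066.21, Σx² = 5419
Sxx = Σx² − (Σx)²/n = 5419 − 4428.166667 = 990.833333
Sxy = Σxy − (Σx)(Σy)/n = 2066.21 − 1829.131667 = 237.078333
b = Sxy/Sxx = 237.078333/990.833333 = 0.239272

0.239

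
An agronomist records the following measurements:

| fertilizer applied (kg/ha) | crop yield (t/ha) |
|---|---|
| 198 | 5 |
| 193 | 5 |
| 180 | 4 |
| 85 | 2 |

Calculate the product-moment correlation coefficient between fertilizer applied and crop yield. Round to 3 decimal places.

n = 4, Σx = 656, Σy = 16, Σxy = 2845, Σx² = 116078, Σy² = 70
Sxx = Σx² − (Σx)²/n = 116078 − 107584 = 8494
Sxy = Σxy − (Σx)(Σy)/n = 2845 − 2624 = 221
Syy = Σy² − (Σy)²/n = 70 − 64 = 6
r = Sxy/√(Sxx·Syy) = 221/√(50964) = 221/225.752076 = 0.978950

0.979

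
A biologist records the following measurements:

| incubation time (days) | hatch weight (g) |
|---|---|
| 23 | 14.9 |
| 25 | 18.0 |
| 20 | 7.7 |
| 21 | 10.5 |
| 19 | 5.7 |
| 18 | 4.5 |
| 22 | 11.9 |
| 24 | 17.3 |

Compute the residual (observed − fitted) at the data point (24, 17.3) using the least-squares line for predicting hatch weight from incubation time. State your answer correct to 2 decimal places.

0.76

n = 8, Σx = 172, Σy = 90.5, Σxy = 2033.5, Σx² = 3740
Sxx = Σx² − (Σx)²/n = 3740 − 3698 = 42
Sxy = Σxy − (Σx)(Σy)/n = 2033.5 − 1945.75 = 87.75
b = Sxy/Sxx = 87.75/42 = 2.089286
a = ȳ − b·x̄ = 11.3125 − 2.089286·21.5 = -33.607143
ŷ(24) = -33.607143 + 2.089286·24 = 16.535714
residual = y − ŷ = 17.3 − 16.535714 = 0.764286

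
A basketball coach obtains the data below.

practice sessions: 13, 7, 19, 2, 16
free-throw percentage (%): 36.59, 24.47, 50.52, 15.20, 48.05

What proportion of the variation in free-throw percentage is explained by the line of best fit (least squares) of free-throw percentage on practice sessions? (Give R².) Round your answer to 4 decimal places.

n = 5, Σx = 57, Σy = 174.83, Σxy = 2406.04, Σx² = 839, Σy² = 7029.7219
Sxx = Σx² − (Σx)²/n = 839 − 649.8 = 189.2
Sxy = Σxy − (Σx)(Σy)/n = 2406.04 − 1993.062 = 412.978
Syy = Σy² − (Σy)²/n = 7029.7219 − 6113.10578 = 916.61612
R² = Sxy²/(Sxx·Syy) = (412.978)²/(189.2·916.61612) = 0.983434

0.9834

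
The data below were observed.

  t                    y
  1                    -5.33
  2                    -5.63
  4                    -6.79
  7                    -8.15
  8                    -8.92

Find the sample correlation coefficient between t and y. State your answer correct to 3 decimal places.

n = 5, Σx = 22, Σy = -34.82, Σxy = -172.16, Σx² = 134, Σy² = 252.1988
Sxx = Σx² − (Σx)²/n = 134 − 96.8 = 37.2
Sxy = Σxy − (Σx)(Σy)/n = -172.16 − (-153.208) = -18.952
Syy = Σy² − (Σy)²/n = 252.1988 − 242.48648 = 9.71232
r = Sxy/√(Sxx·Syy) = -18.952/√(361.298304) = -18.952/19.007848 = -0.997062

-0.997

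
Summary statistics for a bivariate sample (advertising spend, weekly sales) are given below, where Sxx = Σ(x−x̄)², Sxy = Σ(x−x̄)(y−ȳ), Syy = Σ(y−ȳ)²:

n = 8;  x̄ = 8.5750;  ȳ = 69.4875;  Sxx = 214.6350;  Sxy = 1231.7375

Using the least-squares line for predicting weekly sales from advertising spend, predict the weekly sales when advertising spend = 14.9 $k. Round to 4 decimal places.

105.7851

b = Sxy/Sxx = 1231.7375/214.635 = 5.738754
a = ȳ − b·x̄ = 69.4875 − 5.738754·8.575 = 20.277683
ŷ(14.9) = a + b·14.9 = 20.277683 + 5.738754·14.9 = 105.785120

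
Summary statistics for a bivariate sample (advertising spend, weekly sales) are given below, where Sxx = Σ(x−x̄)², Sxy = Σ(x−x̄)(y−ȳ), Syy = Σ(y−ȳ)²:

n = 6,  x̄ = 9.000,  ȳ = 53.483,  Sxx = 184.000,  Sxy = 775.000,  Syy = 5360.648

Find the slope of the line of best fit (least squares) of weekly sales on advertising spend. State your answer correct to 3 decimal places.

4.212

b = Sxy/Sxx = 775/184 = 4.211957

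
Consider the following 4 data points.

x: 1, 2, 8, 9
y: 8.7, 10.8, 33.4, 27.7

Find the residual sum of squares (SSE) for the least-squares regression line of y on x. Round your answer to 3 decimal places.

37.521

n = 4, Σx = 20, Σy = 80.6, Σxy = 546.8, Σx² = 150, Σy² = 2075.18
Sxx = Σx² − (Σx)²/n = 150 − 100 = 50
Sxy = Σxy − (Σx)(Σy)/n = 546.8 − 403 = 143.8
Syy = Σy² − (Σy)²/n = 2075.18 − 1624.09 = 451.09
b = Sxy/Sxx = 143.8/50 = 2.876
SSE = Syy − b·Sxy = 451.09 − 2.876·143.8 = 37.5212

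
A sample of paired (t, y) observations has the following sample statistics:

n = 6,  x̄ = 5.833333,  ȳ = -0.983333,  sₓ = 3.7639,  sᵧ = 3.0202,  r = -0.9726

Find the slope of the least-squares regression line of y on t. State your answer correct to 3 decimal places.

b = r · sᵧ/sₓ = -0.9726 · 3.0202/3.7639 = -0.780426

-0.780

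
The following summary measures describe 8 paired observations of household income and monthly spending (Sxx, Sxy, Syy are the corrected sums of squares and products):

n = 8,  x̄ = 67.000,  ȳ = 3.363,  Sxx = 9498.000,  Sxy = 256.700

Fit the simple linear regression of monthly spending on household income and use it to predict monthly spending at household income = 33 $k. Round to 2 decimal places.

b = Sxy/Sxx = 256.7/9498 = 0.027027
a = ȳ − b·x̄ = 3.363 − 0.027027·67 = 1.552208
ŷ(33) = a + b·33 = 1.552208 + 0.027027·33 = 2.444091

2.44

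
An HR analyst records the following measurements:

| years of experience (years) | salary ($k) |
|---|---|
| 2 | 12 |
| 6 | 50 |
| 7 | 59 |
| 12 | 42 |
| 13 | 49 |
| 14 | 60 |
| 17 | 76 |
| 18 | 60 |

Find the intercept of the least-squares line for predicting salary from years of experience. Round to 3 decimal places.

n = 8, Σx = 89, Σy = 408, Σxy = 5090, Σx² = 1211
Sxx = Σx² − (Σx)²/n = 1211 − 990.125 = 220.875
Sxy = Σxy − (Σx)(Σy)/n = 5090 − 4539 = 551
b = Sxy/Sxx = 551/220.875 = 2.494624
a = ȳ − b·x̄ = 51 − 2.494624·11.125 = 23.247312

23.247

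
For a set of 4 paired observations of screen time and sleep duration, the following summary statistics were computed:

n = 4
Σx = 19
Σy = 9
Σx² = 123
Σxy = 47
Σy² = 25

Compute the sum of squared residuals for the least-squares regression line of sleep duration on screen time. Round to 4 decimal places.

Sxx = Σx² − (Σx)²/n = 123 − 90.25 = 32.75
Sxy = Σxy − (Σx)(Σy)/n = 47 − 42.75 = 4.25
Syy = Σy² − (Σy)²/n = 25 − 20.25 = 4.75
b = Sxy/Sxx = 4.25/32.75 = 0.129771
SSE = Syy − b·Sxy = 4.75 − 0.129771·4.25 = 4.198473

4.1985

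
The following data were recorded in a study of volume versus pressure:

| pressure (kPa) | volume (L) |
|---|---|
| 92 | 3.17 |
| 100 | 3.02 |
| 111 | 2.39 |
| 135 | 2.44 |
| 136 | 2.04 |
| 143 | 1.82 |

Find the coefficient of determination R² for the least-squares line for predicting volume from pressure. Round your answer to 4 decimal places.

n = 6, Σx = 717, Σy = 14.88, Σxy = 1726.03, Σx² = 87955, Σy² = 38.309
Sxx = Σx² − (Σx)²/n = 87955 − 85681.5 = 2273.5
Sxy = Σxy − (Σx)(Σy)/n = 1726.03 − 1778.16 = -52.13
Syy = Σy² − (Σy)²/n = 38.309 − 36.9024 = 1.4066
R² = Sxy²/(Sxx·Syy) = (-52.13)²/(2273.5·1.4066) = 0.849787

0.8498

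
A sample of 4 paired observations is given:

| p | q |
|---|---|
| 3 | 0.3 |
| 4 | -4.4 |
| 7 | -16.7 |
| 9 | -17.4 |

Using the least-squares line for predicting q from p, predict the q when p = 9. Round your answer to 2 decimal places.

n = 4, Σx = 23, Σy = -38.2, Σxy = -290.2, Σx² = 155
Sxx = Σx² − (Σx)²/n = 155 − 132.25 = 22.75
Sxy = Σxy − (Σx)(Σy)/n = -290.2 − (-219.65) = -70.55
b = Sxy/Sxx = -70.55/22.75 = -3.101099
a = ȳ − b·x̄ = -9.55 − (-3.101099)·5.75 = 8.281319
ŷ(9) = a + b·9 = 8.281319 + (-3.101099)·9 = -19.628571

-19.63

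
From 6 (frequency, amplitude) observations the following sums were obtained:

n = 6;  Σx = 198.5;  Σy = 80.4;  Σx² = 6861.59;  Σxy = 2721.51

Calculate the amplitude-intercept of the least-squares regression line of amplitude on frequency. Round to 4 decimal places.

Sxx = Σx² − (Σx)²/n = 6861.59 − 6567.041667 = 294.548333
Sxy = Σxy − (Σx)(Σy)/n = 2721.51 − 2659.9 = 61.61
b = Sxy/Sxx = 61.61/294.548333 = 0.209168
a = ȳ − b·x̄ = 13.4 − 0.209168·33.083333 = 6.480035

6.4800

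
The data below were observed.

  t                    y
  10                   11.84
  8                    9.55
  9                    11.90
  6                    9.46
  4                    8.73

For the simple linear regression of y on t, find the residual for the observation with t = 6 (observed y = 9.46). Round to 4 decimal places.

n = 5, Σx = 37, Σy = 51.48, Σxy = 393.58, Σx² = 297
Sxx = Σx² − (Σx)²/n = 297 − 273.8 = 23.2
Sxy = Σxy − (Σx)(Σy)/n = 393.58 − 380.952 = 12.628
b = Sxy/Sxx = 12.628/23.2 = 0.544310
a = ȳ − b·x̄ = 10.296 − 0.544310·7.4 = 6.268103
ŷ(6) = 6.268103 + 0.544310·6 = 9.533966
residual = y − ŷ = 9.46 − 9.533966 = -0.073966

-0.0740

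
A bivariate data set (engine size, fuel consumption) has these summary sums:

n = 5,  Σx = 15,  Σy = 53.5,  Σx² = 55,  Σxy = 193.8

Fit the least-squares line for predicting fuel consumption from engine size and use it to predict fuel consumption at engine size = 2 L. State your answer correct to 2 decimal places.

7.37

Sxx = Σx² − (Σx)²/n = 55 − 45 = 10
Sxy = Σxy − (Σx)(Σy)/n = 193.8 − 160.5 = 33.3
b = Sxy/Sxx = 33.3/10 = 3.33
a = ȳ − b·x̄ = 10.7 − 3.33·3 = 0.71
ŷ(2) = a + b·2 = 0.71 + 3.33·2 = 7.37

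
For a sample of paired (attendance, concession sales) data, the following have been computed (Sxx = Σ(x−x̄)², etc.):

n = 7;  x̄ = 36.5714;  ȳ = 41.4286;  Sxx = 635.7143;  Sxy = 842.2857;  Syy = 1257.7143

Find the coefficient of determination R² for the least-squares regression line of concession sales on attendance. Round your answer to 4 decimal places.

0.8873

R² = Sxy²/(Sxx·Syy) = (842.2857)²/(635.7143·1257.7143) = 0.887309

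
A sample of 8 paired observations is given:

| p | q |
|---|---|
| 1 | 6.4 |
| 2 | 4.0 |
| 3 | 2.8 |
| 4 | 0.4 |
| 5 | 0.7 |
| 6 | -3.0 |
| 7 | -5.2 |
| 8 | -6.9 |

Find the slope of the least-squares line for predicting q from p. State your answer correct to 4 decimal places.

n = 8, Σx = 36, Σy = -0.8, Σxy = -81.7, Σx² = 204
Sxx = Σx² − (Σx)²/n = 204 − 162 = 42
Sxy = Σxy − (Σx)(Σy)/n = -81.7 − (-3.6) = -78.1
b = Sxy/Sxx = -78.1/42 = -1.859524

-1.8595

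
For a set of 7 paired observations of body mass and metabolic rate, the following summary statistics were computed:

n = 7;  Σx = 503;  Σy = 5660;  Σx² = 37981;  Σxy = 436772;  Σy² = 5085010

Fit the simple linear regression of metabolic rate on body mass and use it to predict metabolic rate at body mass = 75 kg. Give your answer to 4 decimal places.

860.0050

Sxx = Σx² − (Σx)²/n = 37981 − 36144.142857 = 1836.857143
Sxy = Σxy − (Σx)(Σy)/n = 436772 − 406711.428571 = 30060.571429
b = Sxy/Sxx = 30060.571429/1836.857143 = 16.365220
a = ȳ − b·x̄ = 808.571429 − 16.365220·71.857143 = -367.386530
ŷ(75) = a + b·75 = -367.386530 + 16.365220·75 = 860.004977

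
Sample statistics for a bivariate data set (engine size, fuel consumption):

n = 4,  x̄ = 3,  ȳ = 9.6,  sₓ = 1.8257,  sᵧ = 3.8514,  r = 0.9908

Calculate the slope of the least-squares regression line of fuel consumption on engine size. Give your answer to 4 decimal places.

2.0901

b = r · sᵧ/sₓ = 0.9908 · 3.8514/1.8257 = 2.090139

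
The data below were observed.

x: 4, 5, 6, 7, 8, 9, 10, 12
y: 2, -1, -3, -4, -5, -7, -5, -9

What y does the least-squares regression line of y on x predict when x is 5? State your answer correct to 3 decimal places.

-0.842

n = 8, Σx = 61, Σy = -32, Σxy = -304, Σx² = 515
Sxx = Σx² − (Σx)²/n = 515 − 465.125 = 49.875
Sxy = Σxy − (Σx)(Σy)/n = -304 − (-244) = -60
b = Sxy/Sxx = -60/49.875 = -1.203008
a = ȳ − b·x̄ = -4 − (-1.203008)·7.625 = 5.172932
ŷ(5) = a + b·5 = 5.172932 + (-1.203008)·5 = -0.842105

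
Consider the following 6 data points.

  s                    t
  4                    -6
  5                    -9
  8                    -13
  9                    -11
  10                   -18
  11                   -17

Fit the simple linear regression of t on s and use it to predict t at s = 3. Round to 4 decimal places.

-4.9485

n = 6, Σx = 47, Σy = -74, Σxy = -639, Σx² = 407
Sxx = Σx² − (Σx)²/n = 407 − 368.166667 = 38.833333
Sxy = Σxy − (Σx)(Σy)/n = -639 − (-579.666667) = -59.333333
b = Sxy/Sxx = -59.333333/38.833333 = -1.527897
a = ȳ − b·x̄ = -12.333333 − (-1.527897)·7.833333 = -0.364807
ŷ(3) = a + b·3 = -0.364807 + (-1.527897)·3 = -4.948498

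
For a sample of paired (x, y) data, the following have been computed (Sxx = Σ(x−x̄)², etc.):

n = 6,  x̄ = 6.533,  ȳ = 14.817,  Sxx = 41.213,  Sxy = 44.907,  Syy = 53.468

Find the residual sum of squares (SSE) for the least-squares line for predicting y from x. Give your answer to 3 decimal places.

4.536

b = Sxy/Sxx = 44.907/41.213 = 1.089632
SSE = Syy − b·Sxy = 53.468 − 1.089632·44.907 = 4.535900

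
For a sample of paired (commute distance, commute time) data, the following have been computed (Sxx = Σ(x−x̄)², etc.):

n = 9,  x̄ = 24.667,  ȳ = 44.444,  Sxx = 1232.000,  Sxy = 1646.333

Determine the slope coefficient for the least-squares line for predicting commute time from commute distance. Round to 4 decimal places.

b = Sxy/Sxx = 1646.333/1232 = 1.336309

1.3363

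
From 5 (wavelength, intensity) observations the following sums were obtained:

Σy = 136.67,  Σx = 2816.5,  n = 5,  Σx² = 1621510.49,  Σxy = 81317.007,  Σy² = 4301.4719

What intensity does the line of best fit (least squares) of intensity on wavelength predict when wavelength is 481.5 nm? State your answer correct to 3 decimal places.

17.205

Sxx = Σx² − (Σx)²/n = 1621510.49 − 1586534.45 = 34976.04
Sxy = Σxy − (Σx)(Σy)/n = 81317.007 − 76986.211 = 4330.796
b = Sxy/Sxx = 4330.796/34976.04 = 0.123822
a = ȳ − b·x̄ = 27.334 − 0.123822·563.3 = -42.414816
ŷ(481.5) = a + b·481.5 = -42.414816 + 0.123822·481.5 = 17.205377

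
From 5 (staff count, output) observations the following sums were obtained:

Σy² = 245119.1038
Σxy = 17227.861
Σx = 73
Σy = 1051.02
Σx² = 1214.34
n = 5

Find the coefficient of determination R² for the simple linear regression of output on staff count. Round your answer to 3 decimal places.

0.987

Sxx = Σx² − (Σx)²/n = 1214.34 − 1065.8 = 148.54
Sxy = Σxy − (Σx)(Σy)/n = 17227.861 − 15344.892 = 1882.969
Syy = Σy² − (Σy)²/n = 245119.1038 − 220928.60808 = 24190.49572
R² = Sxy²/(Sxx·Syy) = (1882.969)²/(148.54·24190.49572) = 0.986730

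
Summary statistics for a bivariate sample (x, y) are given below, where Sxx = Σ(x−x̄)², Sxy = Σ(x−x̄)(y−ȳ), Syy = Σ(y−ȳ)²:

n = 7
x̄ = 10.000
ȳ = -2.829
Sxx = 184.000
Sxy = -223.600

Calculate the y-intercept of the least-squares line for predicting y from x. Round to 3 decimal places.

b = Sxy/Sxx = -223.6/184 = -1.215217
a = ȳ − b·x̄ = -2.829 − (-1.215217)·10 = 9.323174

9.323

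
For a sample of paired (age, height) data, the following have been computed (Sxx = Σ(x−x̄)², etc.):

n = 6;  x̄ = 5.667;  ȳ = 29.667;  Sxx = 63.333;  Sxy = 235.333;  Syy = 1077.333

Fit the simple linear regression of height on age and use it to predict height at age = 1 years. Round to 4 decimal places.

12.3253

b = Sxy/Sxx = 235.333/63.333 = 3.715804
a = ȳ − b·x̄ = 29.667 − 3.715804·5.667 = 8.609540
ŷ(1) = a + b·1 = 8.609540 + 3.715804·1 = 12.325344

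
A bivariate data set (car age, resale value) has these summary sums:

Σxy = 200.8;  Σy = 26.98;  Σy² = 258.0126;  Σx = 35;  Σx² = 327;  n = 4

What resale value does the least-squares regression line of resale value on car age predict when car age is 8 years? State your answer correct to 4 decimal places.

8.0200

Sxx = Σx² − (Σx)²/n = 327 − 306.25 = 20.75
Sxy = Σxy − (Σx)(Σy)/n = 200.8 − 236.075 = -35.275
b = Sxy/Sxx = -35.275/20.75 = -1.7
a = ȳ − b·x̄ = 6.745 − (-1.7)·8.75 = 21.62
ŷ(8) = a + b·8 = 21.62 + (-1.7)·8 = 8.02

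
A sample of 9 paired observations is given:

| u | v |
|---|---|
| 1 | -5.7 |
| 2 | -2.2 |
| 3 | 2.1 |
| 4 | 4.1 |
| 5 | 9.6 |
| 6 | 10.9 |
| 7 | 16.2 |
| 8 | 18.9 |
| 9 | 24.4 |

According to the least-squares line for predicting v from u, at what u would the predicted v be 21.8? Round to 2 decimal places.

8.59

n = 9, Σx = 45, Σy = 78.3, Σxy = 610.2, Σx² = 285
Sxx = Σx² − (Σx)²/n = 285 − 225 = 60
Sxy = Σxy − (Σx)(Σy)/n = 610.2 − 391.5 = 218.7
b = Sxy/Sxx = 218.7/60 = 3.645
a = ȳ − b·x̄ = 8.7 − 3.645·5 = -9.525
Set a + b·x = 21.8: x = (21.8 − (-9.525)) / 3.645 = 8.593964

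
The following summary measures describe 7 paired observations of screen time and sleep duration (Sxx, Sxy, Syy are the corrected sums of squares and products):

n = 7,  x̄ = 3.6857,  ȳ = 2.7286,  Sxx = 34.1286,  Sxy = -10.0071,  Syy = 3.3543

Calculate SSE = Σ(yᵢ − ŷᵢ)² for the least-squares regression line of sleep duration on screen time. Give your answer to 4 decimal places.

b = Sxy/Sxx = -10.0071/34.1286 = -0.293217
SSE = Syy − b·Sxy = 3.3543 − (-0.293217)·(-10.0071) = 0.420044

0.4200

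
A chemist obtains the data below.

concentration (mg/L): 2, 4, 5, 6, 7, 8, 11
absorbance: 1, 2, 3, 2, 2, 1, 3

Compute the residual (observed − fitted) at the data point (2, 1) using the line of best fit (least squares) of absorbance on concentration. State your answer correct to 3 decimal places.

n = 7, Σx = 43, Σy = 14, Σxy = 92, Σx² = 315
Sxx = Σx² − (Σx)²/n = 315 − 264.142857 = 50.857143
Sxy = Σxy − (Σx)(Σy)/n = 92 − 86 = 6
b = Sxy/Sxx = 6/50.857143 = 0.117978
a = ȳ − b·x̄ = 2 − 0.117978·6.142857 = 1.275281
ŷ(2) = 1.275281 + 0.117978·2 = 1.511236
residual = y − ŷ = 1 − 1.511236 = -0.511236

-0.511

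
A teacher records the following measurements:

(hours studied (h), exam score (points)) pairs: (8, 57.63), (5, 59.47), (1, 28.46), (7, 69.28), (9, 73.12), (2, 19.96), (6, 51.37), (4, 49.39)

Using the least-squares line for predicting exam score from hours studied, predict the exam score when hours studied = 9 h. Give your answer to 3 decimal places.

n = 8, Σx = 42, Σy = 408.68, Σxy = 2475.59, Σx² = 276
Sxx = Σx² − (Σx)²/n = 276 − 220.5 = 55.5
Sxy = Σxy − (Σx)(Σy)/n = 2475.59 − 2145.57 = 330.02
b = Sxy/Sxx = 330.02/55.5 = 5.946306
a = ȳ − b·x̄ = 51.085 − 5.946306·5.25 = 19.866892
ŷ(9) = a + b·9 = 19.866892 + 5.946306·9 = 73.383649

73.384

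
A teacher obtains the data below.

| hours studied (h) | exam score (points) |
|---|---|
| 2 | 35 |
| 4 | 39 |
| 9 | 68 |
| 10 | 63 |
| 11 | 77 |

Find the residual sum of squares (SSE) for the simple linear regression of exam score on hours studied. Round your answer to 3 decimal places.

73.436

n = 5, Σx = 36, Σy = 282, Σxy = 2315, Σx² = 322, Σy² = 17268
Sxx = Σx² − (Σx)²/n = 322 − 259.2 = 62.8
Sxy = Σxy − (Σx)(Σy)/n = 2315 − 2030.4 = 284.6
Syy = Σy² − (Σy)²/n = 17268 − 15904.8 = 1363.2
b = Sxy/Sxx = 284.6/62.8 = 4.531847
SSE = Syy − b·Sxy = 1363.2 − 4.531847·284.6 = 73.436306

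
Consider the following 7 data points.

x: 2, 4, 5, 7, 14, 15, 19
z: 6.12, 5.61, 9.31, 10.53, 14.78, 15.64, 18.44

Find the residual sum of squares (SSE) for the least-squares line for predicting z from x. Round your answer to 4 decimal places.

n = 7, Σx = 66, Σy = 80.43, Σxy = 946.82, Σx² = 876, Σy² = 1069.5751
Sxx = Σx² − (Σx)²/n = 876 − 622.285714 = 253.714286
Sxy = Σxy − (Σx)(Σy)/n = 946.82 − 758.34 = 188.48
Syy = Σy² − (Σy)²/n = 1069.5751 − 924.1407 = 145.4344
b = Sxy/Sxx = 188.48/253.714286 = 0.742883
SSE = Syy − b·Sxy = 145.4344 − 0.742883·188.48 = 5.415834

5.4158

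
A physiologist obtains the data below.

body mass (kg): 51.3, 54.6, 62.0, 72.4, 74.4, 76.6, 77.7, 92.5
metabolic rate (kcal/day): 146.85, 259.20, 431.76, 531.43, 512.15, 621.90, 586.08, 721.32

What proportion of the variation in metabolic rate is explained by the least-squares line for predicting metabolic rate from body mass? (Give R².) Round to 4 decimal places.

n = 8, Σx = 561.5, Σy = 3810.69, Σxy = 284932.393, Σx² = 40695.07, Σy² = 2070433.6463
Sxx = Σx² − (Σx)²/n = 40695.07 − 39410.28125 = 1284.78875
Sxy = Σxy − (Σx)(Σy)/n = 284932.393 − 267462.804375 = 17469.588625
Syy = Σy² − (Σy)²/n = 2070433.6463 − 1815169.784513 = 255263.861788
R² = Sxy²/(Sxx·Syy) = (17469.588625)²/(1284.78875·255263.861788) = 0.930560

0.9306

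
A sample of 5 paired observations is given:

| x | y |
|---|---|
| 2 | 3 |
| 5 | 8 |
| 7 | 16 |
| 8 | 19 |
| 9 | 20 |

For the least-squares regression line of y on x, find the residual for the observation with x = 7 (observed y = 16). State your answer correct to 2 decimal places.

n = 5, Σx = 31, Σy = 66, Σxy = 490, Σx² = 223
Sxx = Σx² − (Σx)²/n = 223 − 192.2 = 30.8
Sxy = Σxy − (Σx)(Σy)/n = 490 − 409.2 = 80.8
b = Sxy/Sxx = 80.8/30.8 = 2.623377
a = ȳ − b·x̄ = 13.2 − 2.623377·6.2 = -3.064935
ŷ(7) = -3.064935 + 2.623377·7 = 15.298701
residual = y − ŷ = 16 − 15.298701 = 0.701299

0.70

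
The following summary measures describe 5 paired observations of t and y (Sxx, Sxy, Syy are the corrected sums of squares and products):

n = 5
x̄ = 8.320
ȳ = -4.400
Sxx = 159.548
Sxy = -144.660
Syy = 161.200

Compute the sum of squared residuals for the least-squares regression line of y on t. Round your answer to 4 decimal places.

b = Sxy/Sxx = -144.66/159.548 = -0.906686
SSE = Syy − b·Sxy = 161.2 − (-0.906686)·(-144.66) = 30.038747

30.0387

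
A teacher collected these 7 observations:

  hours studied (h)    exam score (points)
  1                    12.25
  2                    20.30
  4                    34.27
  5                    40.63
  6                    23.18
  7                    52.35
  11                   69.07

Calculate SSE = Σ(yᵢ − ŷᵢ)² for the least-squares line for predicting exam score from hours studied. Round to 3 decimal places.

398.891

n = 7, Σx = 36, Σy = 252.05, Σxy = 1658.38, Σx² = 252, Σy² = 11435.8821
Sxx = Σx² − (Σx)²/n = 252 − 185.142857 = 66.857143
Sxy = Σxy − (Σx)(Σy)/n = 1658.38 − 1296.257143 = 362.122857
Syy = Σy² − (Σy)²/n = 11435.8821 − 9075.600357 = 2360.281743
b = Sxy/Sxx = 362.122857/66.857143 = 5.416368
SSE = Syy − b·Sxy = 2360.281743 − 5.416368·362.122857 = 398.891261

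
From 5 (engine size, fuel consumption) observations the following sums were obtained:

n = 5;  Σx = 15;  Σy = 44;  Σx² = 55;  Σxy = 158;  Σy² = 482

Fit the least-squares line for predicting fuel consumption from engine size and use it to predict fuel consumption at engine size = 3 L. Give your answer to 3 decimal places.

Sxx = Σx² − (Σx)²/n = 55 − 45 = 10
Sxy = Σxy − (Σx)(Σy)/n = 158 − 132 = 26
b = Sxy/Sxx = 26/10 = 2.6
a = ȳ − b·x̄ = 8.8 − 2.6·3 = 1
ŷ(3) = a + b·3 = 1 + 2.6·3 = 8.8

8.800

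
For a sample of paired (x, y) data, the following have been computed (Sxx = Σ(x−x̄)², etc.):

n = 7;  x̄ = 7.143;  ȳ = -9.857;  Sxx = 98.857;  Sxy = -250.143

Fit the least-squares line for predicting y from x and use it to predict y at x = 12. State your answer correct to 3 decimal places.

b = Sxy/Sxx = -250.143/98.857 = -2.530352
a = ȳ − b·x̄ = -9.857 − (-2.530352)·7.143 = 8.217304
ŷ(12) = a + b·12 = 8.217304 + (-2.530352)·12 = -22.146919

-22.147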